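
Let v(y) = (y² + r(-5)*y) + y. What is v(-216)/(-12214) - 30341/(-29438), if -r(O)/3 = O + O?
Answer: -402878753/179777866 ≈ -2.2410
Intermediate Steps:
r(O) = -6*O (r(O) = -3*(O + O) = -6*O)
v(y) = y² + 31*y (v(y) = (y² + (-6*(-5))*y) + y = (y² + 30*y) + y = y² + 31*y)
v(-216)/(-12214) - 30341/(-29438) = -216*(31 - 216)/(-12214) - 30341/(-29438) = -216*(-185)*(-1/12214) - 30341*(-1/29438) = 39960*(-1/12214) + 30341/29438 = -19980/6107 + 30341/29438 = -402878753/179777866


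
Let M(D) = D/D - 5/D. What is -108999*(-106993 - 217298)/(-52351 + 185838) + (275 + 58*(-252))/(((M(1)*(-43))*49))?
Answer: 297905928270385/1125028436 ≈ 2.6480e+5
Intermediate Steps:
M(D) = 1 - 5/D
-108999*(-106993 - 217298)/(-52351 + 185838) + (275 + 58*(-252))/(((M(1)*(-43))*49)) = -108999*(-106993 - 217298)/(-52351 + 185838) + (275 + 58*(-252))/(((((-5 + 1)/1)*(-43))*49)) = -108999/(133487/(-324291)) + (275 - 14616)/((((1*(-4))*(-43))*49)) = -108999/(133487*(-1/324291)) - 14341/(-4*(-43)*49) = -108999/(-133487/324291) - 14341/(172*49) = -108999*(-324291/133487) - 14341/8428 = 35347394709/133487 - 14341*1/8428 = 35347394709/133487 - 14341/8428 = 297905928270385/1125028436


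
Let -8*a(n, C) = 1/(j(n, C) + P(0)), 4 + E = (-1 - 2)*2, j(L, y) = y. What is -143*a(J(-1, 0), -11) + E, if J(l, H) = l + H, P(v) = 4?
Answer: -703/56 ≈ -12.554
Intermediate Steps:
E = -10 (E = -4 + (-1 - 2)*2 = -4 - 3*2 = -4 - 6 = -10)
J(l, H) = H + l
a(n, C) = -1/(8*(4 + C)) (a(n, C) = -1/(8*(C + 4)) = -1/(8*(4 + C)))
-143*a(J(-1, 0), -11) + E = -(-143)/(32 + 8*(-11)) - 10 = -(-143)/(32 - 88) - 10 = -(-143)/(-56) - 10 = -(-143)*(-1)/56 - 10 = -143*1/56 - 10 = -143/56 - 10 = -703/56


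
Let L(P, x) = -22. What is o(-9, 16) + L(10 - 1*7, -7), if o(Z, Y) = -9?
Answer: -31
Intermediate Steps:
o(-9, 16) + L(10 - 1*7, -7) = -9 - 22 = -31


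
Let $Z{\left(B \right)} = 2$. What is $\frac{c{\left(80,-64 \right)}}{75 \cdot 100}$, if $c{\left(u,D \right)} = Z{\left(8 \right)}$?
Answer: $\frac{1}{3750} \approx 0.00026667$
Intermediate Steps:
$c{\left(u,D \right)} = 2$
$\frac{c{\left(80,-64 \right)}}{75 \cdot 100} = \frac{2}{75 \cdot 100} = \frac{2}{7500} = 2 \cdot \frac{1}{7500} = \frac{1}{3750}$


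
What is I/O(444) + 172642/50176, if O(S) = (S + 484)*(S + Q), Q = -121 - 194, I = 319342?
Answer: 573290989/93854208 ≈ 6.1083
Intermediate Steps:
Q = -315
O(S) = (-315 + S)*(484 + S) (O(S) = (S + 484)*(S - 315) = (484 + S)*(-315 + S) = (-315 + S)*(484 + S))
I/O(444) + 172642/50176 = 319342/(-152460 + 444**2 + 169*444) + 172642/50176 = 319342/(-152460 + 197136 + 75036) + 172642*(1/50176) = 319342/119712 + 86321/25088 = 319342*(1/119712) + 86321/25088 = 159671/59856 + 86321/25088 = 573290989/93854208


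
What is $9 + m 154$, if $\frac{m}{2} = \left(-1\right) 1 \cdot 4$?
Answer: $-1223$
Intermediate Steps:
$m = -8$ ($m = 2 \left(-1\right) 1 \cdot 4 = 2 \left(\left(-1\right) 4\right) = 2 \left(-4\right) = -8$)
$9 + m 154 = 9 - 1232 = -1223$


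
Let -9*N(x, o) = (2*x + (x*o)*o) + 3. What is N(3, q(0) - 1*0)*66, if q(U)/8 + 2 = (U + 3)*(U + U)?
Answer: -5698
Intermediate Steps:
q(U) = -16 + 16*U*(3 + U) (q(U) = -16 + 8*((U + 3)*(U + U)) = -16 + 8*((3 + U)*(2*U)) = -16 + 8*(2*U*(3 + U)) = -16 + 16*U*(3 + U))
N(x, o) = -1/3 - 2*x/9 - x*o**2/9 (N(x, o) = -((2*x + (x*o)*o) + 3)/9 = -((2*x + (o*x)*o) + 3)/9 = -((2*x + x*o**2) + 3)/9 = -(3 + 2*x + x*o**2)/9 = -1/3 - 2*x/9 - x*o**2/9)
N(3, q(0) - 1*0)*66 = (-1/3 - 2/9*3 - 1/9*3*((-16 + 16*0**2 + 48*0) - 1*0)**2)*66 = (-1/3 - 2/3 - 1/9*3*((-16 + 16*0 + 0) + 0)**2)*66 = (-1/3 - 2/3 - 1/9*3*((-16 + 0 + 0) + 0)**2)*66 = (-1/3 - 2/3 - 1/9*3*(-16 + 0)**2)*66 = (-1/3 - 2/3 - 1/9*3*(-16)**2)*66 = (-1/3 - 2/3 - 1/9*3*256)*66 = (-1/3 - 2/3 - 256/3)*66 = -259/3*66 = -5698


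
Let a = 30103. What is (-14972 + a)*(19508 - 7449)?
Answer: 182464729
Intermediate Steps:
(-14972 + a)*(19508 - 7449) = (-14972 + 30103)*(19508 - 7449) = 15131*12059 = 182464729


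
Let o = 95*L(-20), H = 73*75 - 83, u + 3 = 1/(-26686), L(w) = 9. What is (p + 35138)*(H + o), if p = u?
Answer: 5857265968423/26686 ≈ 2.1949e+8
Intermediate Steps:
u = -80059/26686 (u = -3 + 1/(-26686) = -3 - 1/26686 = -80059/26686 ≈ -3.0000)
p = -80059/26686 ≈ -3.0000
H = 5392 (H = 5475 - 83 = 5392)
o = 855 (o = 95*9 = 855)
(p + 35138)*(H + o) = (-80059/26686 + 35138)*(5392 + 855) = (937612609/26686)*6247 = 5857265968423/26686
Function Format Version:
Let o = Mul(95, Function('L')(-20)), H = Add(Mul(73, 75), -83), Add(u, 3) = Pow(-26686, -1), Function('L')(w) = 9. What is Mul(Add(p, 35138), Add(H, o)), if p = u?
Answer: Rational(5857265968423, 26686) ≈ 2.1949e+8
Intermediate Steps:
u = Rational(-80059, 26686) (u = Add(-3, Pow(-26686, -1)) = Add(-3, Rational(-1, 26686)) = Rational(-80059, 26686) ≈ -3.0000)
p = Rational(-80059, 26686) ≈ -3.0000
H = 5392 (H = Add(5475, -83) = 5392)
o = 855 (o = Mul(95, 9) = 855)
Mul(Add(p, 35138), Add(H, o)) = Mul(Add(Rational(-80059, 26686), 35138), Add(5392, 855)) = Mul(Rational(937612609, 26686), 6247) = Rational(5857265968423, 26686)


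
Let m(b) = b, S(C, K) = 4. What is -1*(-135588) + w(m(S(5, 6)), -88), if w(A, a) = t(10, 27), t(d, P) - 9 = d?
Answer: 135607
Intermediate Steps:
t(d, P) = 9 + d
w(A, a) = 19 (w(A, a) = 9 + 10 = 19)
-1*(-135588) + w(m(S(5, 6)), -88) = -1*(-135588) + 19 = 135588 + 19 = 135607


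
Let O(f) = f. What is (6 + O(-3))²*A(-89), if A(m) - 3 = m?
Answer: -774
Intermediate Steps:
A(m) = 3 + m
(6 + O(-3))²*A(-89) = (6 - 3)²*(3 - 89) = 3²*(-86) = 9*(-86) = -774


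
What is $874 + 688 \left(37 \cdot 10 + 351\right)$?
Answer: $496922$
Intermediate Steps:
$874 + 688 \left(37 \cdot 10 + 351\right) = 874 + 688 \left(370 + 351\right) = 874 + 688 \cdot 721 = 874 + 496048 = 496922$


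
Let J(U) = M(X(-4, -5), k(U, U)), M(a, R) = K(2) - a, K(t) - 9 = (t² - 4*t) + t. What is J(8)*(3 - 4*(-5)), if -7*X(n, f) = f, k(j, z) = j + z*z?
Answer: 1012/7 ≈ 144.57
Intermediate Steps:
K(t) = 9 + t² - 3*t (K(t) = 9 + ((t² - 4*t) + t) = 9 + (t² - 3*t) = 9 + t² - 3*t)
k(j, z) = j + z²
X(n, f) = -f/7
M(a, R) = 7 - a (M(a, R) = (9 + 2² - 3*2) - a = (9 + 4 - 6) - a = 7 - a)
J(U) = 44/7 (J(U) = 7 - (-1)*(-5)/7 = 7 - 1*5/7 = 7 - 5/7 = 44/7)
J(8)*(3 - 4*(-5)) = 44*(3 - 4*(-5))/7 = 44*(3 + 20)/7 = (44/7)*23 = 1012/7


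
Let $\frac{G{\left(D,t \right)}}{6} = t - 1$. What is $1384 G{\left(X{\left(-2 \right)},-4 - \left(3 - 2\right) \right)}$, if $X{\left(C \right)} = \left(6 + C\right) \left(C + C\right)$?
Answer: $-49824$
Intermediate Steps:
$X{\left(C \right)} = 2 C \left(6 + C\right)$ ($X{\left(C \right)} = \left(6 + C\right) 2 C = 2 C \left(6 + C\right)$)
$G{\left(D,t \right)} = -6 + 6 t$ ($G{\left(D,t \right)} = 6 \left(t - 1\right) = 6 \left(-1 + t\right) = -6 + 6 t$)
$1384 G{\left(X{\left(-2 \right)},-4 - \left(3 - 2\right) \right)} = 1384 \left(-6 + 6 \left(-4 - \left(3 - 2\right)\right)\right) = 1384 \left(-6 + 6 \left(-4 - 1\right)\right) = 1384 \left(-6 + 6 \left(-5\right)\right) = 1384 \left(-6 - 30\right) = 1384 \left(-36\right) = -49824$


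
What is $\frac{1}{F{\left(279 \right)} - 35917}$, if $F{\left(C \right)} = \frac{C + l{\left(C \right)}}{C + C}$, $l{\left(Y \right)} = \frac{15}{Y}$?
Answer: $- \frac{25947}{931925423} \approx -2.7842 \cdot 10^{-5}$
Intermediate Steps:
$F{\left(C \right)} = \frac{C + \frac{15}{C}}{2 C}$ ($F{\left(C \right)} = \frac{C + \frac{15}{C}}{C + C} = \frac{C + \frac{15}{C}}{2 C}$)
$\frac{1}{F{\left(279 \right)} - 35917} = \frac{1}{\frac{15 + 279^{2}}{2 \cdot 77841} - 35917} = \frac{1}{\frac{1}{2} \cdot \frac{1}{77841} \left(15 + 77841\right) - 35917} = \frac{1}{\frac{1}{2} \cdot \frac{1}{77841} \cdot 77856 - 35917} = \frac{1}{\frac{12976}{25947} - 35917} = \frac{1}{- \frac{931925423}{25947}} = - \frac{25947}{931925423}$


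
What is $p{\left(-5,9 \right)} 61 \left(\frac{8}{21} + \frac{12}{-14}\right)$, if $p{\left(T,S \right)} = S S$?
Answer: $- \frac{16470}{7} \approx -2352.9$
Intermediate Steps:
$p{\left(T,S \right)} = S^{2}$
$p{\left(-5,9 \right)} 61 \left(\frac{8}{21} + \frac{12}{-14}\right) = 9^{2} \cdot 61 \left(\frac{8}{21} + \frac{12}{-14}\right) = 81 \cdot 61 \left(8 \cdot \frac{1}{21} + 12 \left(- \frac{1}{14}\right)\right) = 4941 \left(\frac{8}{21} - \frac{6}{7}\right) = 4941 \left(- \frac{10}{21}\right) = - \frac{16470}{7}$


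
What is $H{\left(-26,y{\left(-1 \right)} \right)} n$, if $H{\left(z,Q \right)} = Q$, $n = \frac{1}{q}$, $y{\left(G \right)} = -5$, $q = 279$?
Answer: $- \frac{5}{279} \approx -0.017921$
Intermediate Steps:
$n = \frac{1}{279} \approx 0.0035842$
$H{\left(-26,y{\left(-1 \right)} \right)} n = \left(-5\right) \frac{1}{279} = - \frac{5}{279}$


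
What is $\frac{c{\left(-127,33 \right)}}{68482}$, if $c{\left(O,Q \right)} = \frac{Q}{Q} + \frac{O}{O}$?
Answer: $\frac{1}{34241} \approx 2.9205 \cdot 10^{-5}$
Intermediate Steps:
$c{\left(O,Q \right)} = 2$ ($c{\left(O,Q \right)} = 1 + 1 = 2$)
$\frac{c{\left(-127,33 \right)}}{68482} = \frac{2}{68482} = 2 \cdot \frac{1}{68482} = \frac{1}{34241}$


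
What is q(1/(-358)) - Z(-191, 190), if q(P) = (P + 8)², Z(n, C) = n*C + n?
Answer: 4683747653/128164 ≈ 36545.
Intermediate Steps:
Z(n, C) = n + C*n (Z(n, C) = C*n + n = n + C*n)
q(P) = (8 + P)²
q(1/(-358)) - Z(-191, 190) = (8 + 1/(-358))² - (-191)*(1 + 190) = (8 - 1/358)² - (-191)*191 = (2863/358)² - 1*(-36481) = 8196769/128164 + 36481 = 4683747653/128164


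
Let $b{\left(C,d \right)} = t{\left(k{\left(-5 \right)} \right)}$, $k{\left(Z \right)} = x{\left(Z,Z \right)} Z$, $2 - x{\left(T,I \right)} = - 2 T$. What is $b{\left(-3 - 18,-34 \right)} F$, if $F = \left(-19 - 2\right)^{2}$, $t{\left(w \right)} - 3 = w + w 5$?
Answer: $107163$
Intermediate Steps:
$x{\left(T,I \right)} = 2 + 2 T$ ($x{\left(T,I \right)} = 2 - - 2 T = 2 + 2 T$)
$k{\left(Z \right)} = Z \left(2 + 2 Z\right)$ ($k{\left(Z \right)} = \left(2 + 2 Z\right) Z = Z \left(2 + 2 Z\right)$)
$t{\left(w \right)} = 3 + 6 w$ ($t{\left(w \right)} = 3 + \left(w + w 5\right) = 3 + \left(w + 5 w\right) = 3 + 6 w$)
$F = 441$ ($F = \left(-21\right)^{2} = 441$)
$b{\left(C,d \right)} = 243$ ($b{\left(C,d \right)} = 3 + 6 \cdot 2 \left(-5\right) \left(1 - 5\right) = 3 + 6 \cdot 2 \left(-5\right) \left(-4\right) = 3 + 6 \cdot 40 = 3 + 240 = 243$)
$b{\left(-3 - 18,-34 \right)} F = 243 \cdot 441 = 107163$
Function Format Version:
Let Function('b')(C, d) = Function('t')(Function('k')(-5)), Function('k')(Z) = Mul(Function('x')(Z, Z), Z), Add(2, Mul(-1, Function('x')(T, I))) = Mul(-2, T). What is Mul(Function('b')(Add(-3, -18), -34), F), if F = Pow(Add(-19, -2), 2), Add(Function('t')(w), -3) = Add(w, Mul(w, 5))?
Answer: 107163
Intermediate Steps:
Function('x')(T, I) = Add(2, Mul(2, T)) (Function('x')(T, I) = Add(2, Mul(-1, Mul(-2, T))) = Add(2, Mul(2, T)))
Function('k')(Z) = Mul(Z, Add(2, Mul(2, Z))) (Function('k')(Z) = Mul(Add(2, Mul(2, Z)), Z) = Mul(Z, Add(2, Mul(2, Z))))
Function('t')(w) = Add(3, Mul(6, w)) (Function('t')(w) = Add(3, Add(w, Mul(w, 5))) = Add(3, Add(w, Mul(5, w))) = Add(3, Mul(6, w)))
F = 441 (F = Pow(-21, 2) = 441)
Function('b')(C, d) = 243 (Function('b')(C, d) = Add(3, Mul(6, Mul(2, -5, Add(1, -5)))) = Add(3, Mul(6, Mul(2, -5, -4))) = Add(3, Mul(6, 40)) = Add(3, 240) = 243)
Mul(Function('b')(Add(-3, -18), -34), F) = Mul(243, 441) = 107163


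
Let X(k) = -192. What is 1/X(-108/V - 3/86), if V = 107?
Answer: -1/192 ≈ -0.0052083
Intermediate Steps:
1/X(-108/V - 3/86) = 1/(-192) = -1/192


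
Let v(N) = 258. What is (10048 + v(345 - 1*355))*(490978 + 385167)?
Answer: 9029550370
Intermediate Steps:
(10048 + v(345 - 1*355))*(490978 + 385167) = (10048 + 258)*(490978 + 385167) = 10306*876145 = 9029550370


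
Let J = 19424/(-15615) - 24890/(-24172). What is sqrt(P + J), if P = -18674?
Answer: I*sqrt(73900773521474187290)/62907630 ≈ 136.65*I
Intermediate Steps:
J = -40429789/188722890 (J = 19424*(-1/15615) - 24890*(-1/24172) = -19424/15615 + 12445/12086 = -40429789/188722890 ≈ -0.21423)
sqrt(P + J) = sqrt(-18674 - 40429789/188722890) = sqrt(-3524251677649/188722890) = I*sqrt(73900773521474187290)/62907630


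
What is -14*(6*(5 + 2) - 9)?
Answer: -462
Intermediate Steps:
-14*(6*(5 + 2) - 9) = -14*(6*7 - 9) = -14*(42 - 9) = -14*33 = -462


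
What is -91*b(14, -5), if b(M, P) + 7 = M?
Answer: -637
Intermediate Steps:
b(M, P) = -7 + M
-91*b(14, -5) = -91*(-7 + 14) = -91*7 = -637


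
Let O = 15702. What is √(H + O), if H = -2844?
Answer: √12858 ≈ 113.39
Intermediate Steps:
√(H + O) = √(-2844 + 15702) = √12858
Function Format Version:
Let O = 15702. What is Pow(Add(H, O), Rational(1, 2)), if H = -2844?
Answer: Pow(12858, Rational(1, 2)) ≈ 113.39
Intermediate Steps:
Pow(Add(H, O), Rational(1, 2)) = Pow(Add(-2844, 15702), Rational(1, 2)) = Pow(12858, Rational(1, 2))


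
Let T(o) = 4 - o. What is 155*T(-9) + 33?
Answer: 2048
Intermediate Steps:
155*T(-9) + 33 = 155*(4 - 1*(-9)) + 33 = 155*(4 + 9) + 33 = 155*13 + 33 = 2015 + 33 = 2048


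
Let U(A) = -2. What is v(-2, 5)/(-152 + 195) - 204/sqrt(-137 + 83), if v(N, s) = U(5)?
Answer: -2/43 + 34*I*sqrt(6)/3 ≈ -0.046512 + 27.761*I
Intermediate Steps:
v(N, s) = -2
v(-2, 5)/(-152 + 195) - 204/sqrt(-137 + 83) = -2/(-152 + 195) - 204/sqrt(-137 + 83) = -2/43 - 204*(-I*sqrt(6)/18) = -2*1/43 - 204*(-I*sqrt(6)/18) = -2/43 - (-34)*I*sqrt(6)/3 = -2/43 + 34*I*sqrt(6)/3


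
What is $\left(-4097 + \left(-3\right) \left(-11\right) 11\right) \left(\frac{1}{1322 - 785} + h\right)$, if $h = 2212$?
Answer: $- \frac{4435413230}{537} \approx -8.2596 \cdot 10^{6}$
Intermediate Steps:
$\left(-4097 + \left(-3\right) \left(-11\right) 11\right) \left(\frac{1}{1322 - 785} + h\right) = \left(-4097 + \left(-3\right) \left(-11\right) 11\right) \left(\frac{1}{1322 - 785} + 2212\right) = \left(-4097 + 33 \cdot 11\right) \left(\frac{1}{537} + 2212\right) = \left(-4097 + 363\right) \left(\frac{1}{537} + 2212\right) = \left(-3734\right) \frac{1187845}{537} = - \frac{4435413230}{537}$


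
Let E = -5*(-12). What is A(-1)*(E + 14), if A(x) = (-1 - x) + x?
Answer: -74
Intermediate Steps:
A(x) = -1
E = 60
A(-1)*(E + 14) = -(60 + 14) = -1*74 = -74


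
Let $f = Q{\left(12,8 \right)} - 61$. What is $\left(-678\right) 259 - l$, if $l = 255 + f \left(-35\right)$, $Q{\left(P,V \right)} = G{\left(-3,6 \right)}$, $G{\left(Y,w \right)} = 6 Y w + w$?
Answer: $-181562$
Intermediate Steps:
$G{\left(Y,w \right)} = w + 6 Y w$ ($G{\left(Y,w \right)} = 6 Y w + w = w + 6 Y w$)
$Q{\left(P,V \right)} = -102$ ($Q{\left(P,V \right)} = 6 \left(1 + 6 \left(-3\right)\right) = 6 \left(1 - 18\right) = 6 \left(-17\right) = -102$)
$f = -163$ ($f = -102 - 61 = -163$)
$l = 5960$ ($l = 255 - -5705 = 255 + 5705 = 5960$)
$\left(-678\right) 259 - l = \left(-678\right) 259 - 5960 = -175602 - 5960 = -181562$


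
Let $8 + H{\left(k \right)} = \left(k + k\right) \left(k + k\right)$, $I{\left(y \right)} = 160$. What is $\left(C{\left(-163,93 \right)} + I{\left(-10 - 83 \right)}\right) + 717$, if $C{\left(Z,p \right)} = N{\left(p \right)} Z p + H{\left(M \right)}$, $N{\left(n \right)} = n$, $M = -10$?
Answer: $-1408518$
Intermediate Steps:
$H{\left(k \right)} = -8 + 4 k^{2}$ ($H{\left(k \right)} = -8 + \left(k + k\right) \left(k + k\right) = -8 + 2 k 2 k = -8 + 4 k^{2}$)
$C{\left(Z,p \right)} = 392 + Z p^{2}$ ($C{\left(Z,p \right)} = p Z p - \left(8 - 4 \left(-10\right)^{2}\right) = Z p p + \left(-8 + 4 \cdot 100\right) = Z p^{2} + \left(-8 + 400\right) = Z p^{2} + 392 = 392 + Z p^{2}$)
$\left(C{\left(-163,93 \right)} + I{\left(-10 - 83 \right)}\right) + 717 = \left(\left(392 - 163 \cdot 93^{2}\right) + 160\right) + 717 = \left(\left(392 - 1409787\right) + 160\right) + 717 = \left(-1409395 + 160\right) + 717 = -1409235 + 717 = -1408518$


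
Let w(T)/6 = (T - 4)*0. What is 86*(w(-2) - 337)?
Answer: -28982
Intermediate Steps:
w(T) = 0 (w(T) = 6*((T - 4)*0) = 6*((-4 + T)*0) = 6*0 = 0)
86*(w(-2) - 337) = 86*(0 - 337) = 86*(-337) = -28982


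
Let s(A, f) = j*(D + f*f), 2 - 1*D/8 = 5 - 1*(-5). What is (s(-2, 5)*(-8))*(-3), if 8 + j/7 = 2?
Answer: 39312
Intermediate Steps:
j = -42 (j = -56 + 7*2 = -56 + 14 = -42)
D = -64 (D = 16 - 8*(5 - 1*(-5)) = 16 - 8*(5 + 5) = 16 - 8*10 = 16 - 80 = -64)
s(A, f) = 2688 - 42*f**2 (s(A, f) = -42*(-64 + f*f) = -42*(-64 + f**2) = 2688 - 42*f**2)
(s(-2, 5)*(-8))*(-3) = ((2688 - 42*5**2)*(-8))*(-3) = ((2688 - 42*25)*(-8))*(-3) = ((2688 - 1050)*(-8))*(-3) = (1638*(-8))*(-3) = -13104*(-3) = 39312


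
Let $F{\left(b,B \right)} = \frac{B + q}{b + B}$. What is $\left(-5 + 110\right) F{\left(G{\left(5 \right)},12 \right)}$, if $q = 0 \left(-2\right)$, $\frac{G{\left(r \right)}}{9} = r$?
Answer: $\frac{420}{19} \approx 22.105$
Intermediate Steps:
$G{\left(r \right)} = 9 r$
$q = 0$
$F{\left(b,B \right)} = \frac{B}{B + b}$ ($F{\left(b,B \right)} = \frac{B + 0}{b + B} = \frac{B}{B + b}$)
$\left(-5 + 110\right) F{\left(G{\left(5 \right)},12 \right)} = \left(-5 + 110\right) \frac{12}{12 + 9 \cdot 5} = 105 \frac{12}{12 + 45} = 105 \cdot \frac{12}{57} = 105 \cdot 12 \cdot \frac{1}{57} = 105 \cdot \frac{4}{19} = \frac{420}{19}$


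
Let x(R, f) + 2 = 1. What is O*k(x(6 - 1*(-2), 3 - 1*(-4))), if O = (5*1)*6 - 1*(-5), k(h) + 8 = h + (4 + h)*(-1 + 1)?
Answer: -315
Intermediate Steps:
x(R, f) = -1 (x(R, f) = -2 + 1 = -1)
k(h) = -8 + h (k(h) = -8 + (h + (4 + h)*(-1 + 1)) = -8 + (h + (4 + h)*0) = -8 + (h + 0) = -8 + h)
O = 35 (O = 5*6 + 5 = 30 + 5 = 35)
O*k(x(6 - 1*(-2), 3 - 1*(-4))) = 35*(-8 - 1) = 35*(-9) = -315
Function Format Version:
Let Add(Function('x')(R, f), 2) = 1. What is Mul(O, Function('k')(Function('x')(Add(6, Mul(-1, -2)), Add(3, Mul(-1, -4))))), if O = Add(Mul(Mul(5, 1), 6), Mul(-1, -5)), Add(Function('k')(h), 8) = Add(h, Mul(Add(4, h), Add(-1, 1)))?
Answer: -315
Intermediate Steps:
Function('x')(R, f) = -1 (Function('x')(R, f) = Add(-2, 1) = -1)
Function('k')(h) = Add(-8, h) (Function('k')(h) = Add(-8, Add(h, Mul(Add(4, h), Add(-1, 1)))) = Add(-8, Add(h, Mul(Add(4, h), 0))) = Add(-8, Add(h, 0)) = Add(-8, h))
O = 35 (O = Add(Mul(5, 6), 5) = Add(30, 5) = 35)
Mul(O, Function('k')(Function('x')(Add(6, Mul(-1, -2)), Add(3, Mul(-1, -4))))) = Mul(35, Add(-8, -1)) = Mul(35, -9) = -315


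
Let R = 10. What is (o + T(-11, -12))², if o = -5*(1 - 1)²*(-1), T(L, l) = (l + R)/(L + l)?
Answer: 4/529 ≈ 0.0075614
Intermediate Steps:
T(L, l) = (10 + l)/(L + l) (T(L, l) = (l + 10)/(L + l) = (10 + l)/(L + l))
o = 0 (o = -5*0²*(-1) = -5*0*(-1) = 0*(-1) = 0)
(o + T(-11, -12))² = (0 + (10 - 12)/(-11 - 12))² = (0 - 2/(-23))² = (0 - 1/23*(-2))² = (0 + 2/23)² = (2/23)² = 4/529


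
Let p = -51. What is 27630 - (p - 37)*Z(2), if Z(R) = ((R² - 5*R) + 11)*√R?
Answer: 27630 + 440*√2 ≈ 28252.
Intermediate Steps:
Z(R) = √R*(11 + R² - 5*R) (Z(R) = (11 + R² - 5*R)*√R = √R*(11 + R² - 5*R))
27630 - (p - 37)*Z(2) = 27630 - (-51 - 37)*√2*(11 + 2² - 5*2) = 27630 - (-88)*√2*(11 + 4 - 10) = 27630 - (-88)*√2*5 = 27630 - (-88)*5*√2 = 27630 - (-440)*√2 = 27630 + 440*√2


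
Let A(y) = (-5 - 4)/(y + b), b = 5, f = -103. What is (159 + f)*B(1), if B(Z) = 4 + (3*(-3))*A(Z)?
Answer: 980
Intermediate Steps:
A(y) = -9/(5 + y) (A(y) = (-5 - 4)/(y + 5) = -9/(5 + y))
B(Z) = 4 + 81/(5 + Z) (B(Z) = 4 + (3*(-3))*(-9/(5 + Z)) = 4 - (-81)/(5 + Z) = 4 + 81/(5 + Z))
(159 + f)*B(1) = (159 - 103)*((101 + 4*1)/(5 + 1)) = 56*((101 + 4)/6) = 56*((1/6)*105) = 56*(35/2) = 980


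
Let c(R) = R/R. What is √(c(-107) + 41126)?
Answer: √41127 ≈ 202.80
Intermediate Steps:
c(R) = 1
√(c(-107) + 41126) = √(1 + 41126) = √41127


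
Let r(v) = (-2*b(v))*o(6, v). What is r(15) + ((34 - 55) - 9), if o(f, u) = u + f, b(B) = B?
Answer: -660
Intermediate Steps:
o(f, u) = f + u
r(v) = -2*v*(6 + v) (r(v) = (-2*v)*(6 + v) = -2*v*(6 + v))
r(15) + ((34 - 55) - 9) = -2*15*(6 + 15) + ((34 - 55) - 9) = -2*15*21 + (-21 - 9) = -630 - 30 = -660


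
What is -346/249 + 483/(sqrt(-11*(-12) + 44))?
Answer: -346/249 + 483*sqrt(11)/44 ≈ 35.018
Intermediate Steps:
-346/249 + 483/(sqrt(-11*(-12) + 44)) = -346*1/249 + 483/(sqrt(132 + 44)) = -346/249 + 483/(sqrt(176)) = -346/249 + 483/((4*sqrt(11))) = -346/249 + 483*(sqrt(11)/44) = -346/249 + 483*sqrt(11)/44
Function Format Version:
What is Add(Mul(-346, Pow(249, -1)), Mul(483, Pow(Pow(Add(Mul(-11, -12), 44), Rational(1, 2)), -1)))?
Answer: Add(Rational(-346, 249), Mul(Rational(483, 44), Pow(11, Rational(1, 2)))) ≈ 35.018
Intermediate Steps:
Add(Mul(-346, Pow(249, -1)), Mul(483, Pow(Pow(Add(Mul(-11, -12), 44), Rational(1, 2)), -1))) = Add(Mul(-346, Rational(1, 249)), Mul(483, Pow(Pow(Add(132, 44), Rational(1, 2)), -1))) = Add(Rational(-346, 249), Mul(483, Pow(Pow(176, Rational(1, 2)), -1))) = Add(Rational(-346, 249), Mul(483, Pow(Mul(4, Pow(11, Rational(1, 2))), -1))) = Add(Rational(-346, 249), Mul(483, Mul(Rational(1, 44), Pow(11, Rational(1, 2))))) = Add(Rational(-346, 249), Mul(Rational(483, 44), Pow(11, Rational(1, 2))))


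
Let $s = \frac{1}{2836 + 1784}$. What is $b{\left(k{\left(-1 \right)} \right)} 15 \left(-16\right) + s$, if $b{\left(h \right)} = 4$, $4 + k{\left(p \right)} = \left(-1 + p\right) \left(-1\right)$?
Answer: $- \frac{4435199}{4620} \approx -960.0$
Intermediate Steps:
$k{\left(p \right)} = -3 - p$ ($k{\left(p \right)} = -4 + \left(-1 + p\right) \left(-1\right) = -4 - \left(-1 + p\right) = -3 - p$)
$s = \frac{1}{4620} \approx 0.00021645$
$b{\left(k{\left(-1 \right)} \right)} 15 \left(-16\right) + s = 4 \cdot 15 \left(-16\right) + \frac{1}{4620} = 60 \left(-16\right) + \frac{1}{4620} = -960 + \frac{1}{4620} = - \frac{4435199}{4620}$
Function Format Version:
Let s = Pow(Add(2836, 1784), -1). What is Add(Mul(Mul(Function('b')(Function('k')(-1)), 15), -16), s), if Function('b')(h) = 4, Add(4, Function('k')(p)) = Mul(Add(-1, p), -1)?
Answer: Rational(-4435199, 4620) ≈ -960.00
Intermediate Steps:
Function('k')(p) = Add(-3, Mul(-1, p)) (Function('k')(p) = Add(-4, Mul(Add(-1, p), -1)) = Add(-4, Add(1, Mul(-1, p))) = Add(-3, Mul(-1, p)))
s = Rational(1, 4620) (s = Pow(4620, -1) = Rational(1, 4620) ≈ 0.00021645)
Add(Mul(Mul(Function('b')(Function('k')(-1)), 15), -16), s) = Add(Mul(Mul(4, 15), -16), Rational(1, 4620)) = Add(Mul(60, -16), Rational(1, 4620)) = Add(-960, Rational(1, 4620)) = Rational(-4435199, 4620)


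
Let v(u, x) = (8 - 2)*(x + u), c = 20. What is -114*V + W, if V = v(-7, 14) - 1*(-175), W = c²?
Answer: -24338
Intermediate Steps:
W = 400 (W = 20² = 400)
v(u, x) = 6*u + 6*x (v(u, x) = 6*(u + x) = 6*u + 6*x)
V = 217 (V = (6*(-7) + 6*14) - 1*(-175) = (-42 + 84) + 175 = 42 + 175 = 217)
-114*V + W = -114*217 + 400 = -24738 + 400 = -24338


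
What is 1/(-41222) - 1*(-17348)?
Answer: 715119255/41222 ≈ 17348.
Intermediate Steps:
1/(-41222) - 1*(-17348) = -1/41222 + 17348 = 715119255/41222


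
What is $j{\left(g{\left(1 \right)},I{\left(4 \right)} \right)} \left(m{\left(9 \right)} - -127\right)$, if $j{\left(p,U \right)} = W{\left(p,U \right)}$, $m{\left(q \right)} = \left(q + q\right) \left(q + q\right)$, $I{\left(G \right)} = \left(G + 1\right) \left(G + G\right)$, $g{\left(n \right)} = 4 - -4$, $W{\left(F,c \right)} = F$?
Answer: $3608$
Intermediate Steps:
$g{\left(n \right)} = 8$ ($g{\left(n \right)} = 4 + 4 = 8$)
$I{\left(G \right)} = 2 G \left(1 + G\right)$ ($I{\left(G \right)} = \left(1 + G\right) 2 G = 2 G \left(1 + G\right)$)
$m{\left(q \right)} = 4 q^{2}$ ($m{\left(q \right)} = 2 q 2 q = 4 q^{2}$)
$j{\left(p,U \right)} = p$
$j{\left(g{\left(1 \right)},I{\left(4 \right)} \right)} \left(m{\left(9 \right)} - -127\right) = 8 \left(4 \cdot 9^{2} - -127\right) = 8 \left(4 \cdot 81 + 127\right) = 8 \left(324 + 127\right) = 8 \cdot 451 = 3608$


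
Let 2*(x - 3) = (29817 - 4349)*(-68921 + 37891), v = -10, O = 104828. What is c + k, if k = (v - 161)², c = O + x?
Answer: -395001948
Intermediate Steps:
x = -395136017 (x = 3 + ((29817 - 4349)*(-68921 + 37891))/2 = 3 + (25468*(-31030))/2 = 3 + (½)*(-790272040) = 3 - 395136020 = -395136017)
c = -395031189 (c = 104828 - 395136017 = -395031189)
k = 29241 (k = (-10 - 161)² = (-171)² = 29241)
c + k = -395031189 + 29241 = -395001948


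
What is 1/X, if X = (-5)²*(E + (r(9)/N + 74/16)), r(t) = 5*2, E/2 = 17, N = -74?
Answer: 296/284825 ≈ 0.0010392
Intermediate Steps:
E = 34 (E = 2*17 = 34)
r(t) = 10
X = 284825/296 (X = (-5)²*(34 + (10/(-74) + 74/16)) = 25*(34 + (10*(-1/74) + 74*(1/16))) = 25*(34 + (-5/37 + 37/8)) = 25*(34 + 1329/296) = 25*(11393/296) = 284825/296 ≈ 962.25)
1/X = 1/(284825/296) = 296/284825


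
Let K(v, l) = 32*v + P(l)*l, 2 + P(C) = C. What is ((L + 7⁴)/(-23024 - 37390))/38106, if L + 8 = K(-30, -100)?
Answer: -11633/2302135884 ≈ -5.0531e-6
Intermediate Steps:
P(C) = -2 + C
K(v, l) = 32*v + l*(-2 + l) (K(v, l) = 32*v + (-2 + l)*l = 32*v + l*(-2 + l))
L = 9232 (L = -8 + (32*(-30) - 100*(-2 - 100)) = -8 + (-960 - 100*(-102)) = -8 + (-960 + 10200) = -8 + 9240 = 9232)
((L + 7⁴)/(-23024 - 37390))/38106 = ((9232 + 7⁴)/(-23024 - 37390))/38106 = ((9232 + 2401)/(-60414))*(1/38106) = (11633*(-1/60414))*(1/38106) = -11633/60414*1/38106 = -11633/2302135884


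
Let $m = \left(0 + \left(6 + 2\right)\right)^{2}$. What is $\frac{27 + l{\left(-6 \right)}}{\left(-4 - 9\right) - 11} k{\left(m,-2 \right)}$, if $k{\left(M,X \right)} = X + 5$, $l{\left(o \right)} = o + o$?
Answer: $- \frac{15}{8} \approx -1.875$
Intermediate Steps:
$l{\left(o \right)} = 2 o$
$m = 64$ ($m = \left(0 + 8\right)^{2} = 8^{2} = 64$)
$k{\left(M,X \right)} = 5 + X$
$\frac{27 + l{\left(-6 \right)}}{\left(-4 - 9\right) - 11} k{\left(m,-2 \right)} = \frac{27 + 2 \left(-6\right)}{\left(-4 - 9\right) - 11} \left(5 - 2\right) = \frac{27 - 12}{-13 - 11} \cdot 3 = \frac{15}{-24} \cdot 3 = 15 \left(- \frac{1}{24}\right) 3 = \left(- \frac{5}{8}\right) 3 = - \frac{15}{8}$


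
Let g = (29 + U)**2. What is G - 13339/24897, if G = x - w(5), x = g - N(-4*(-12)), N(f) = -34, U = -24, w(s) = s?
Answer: 1331099/24897 ≈ 53.464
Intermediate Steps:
g = 25 (g = (29 - 24)**2 = 5**2 = 25)
x = 59 (x = 25 - 1*(-34) = 25 + 34 = 59)
G = 54 (G = 59 - 1*5 = 59 - 5 = 54)
G - 13339/24897 = 54 - 13339/24897 = 1331099/24897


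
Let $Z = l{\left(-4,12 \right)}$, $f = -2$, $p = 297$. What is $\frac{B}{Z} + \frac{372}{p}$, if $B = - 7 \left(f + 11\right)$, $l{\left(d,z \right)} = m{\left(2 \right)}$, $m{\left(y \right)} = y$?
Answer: $- \frac{5989}{198} \approx -30.247$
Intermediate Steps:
$l{\left(d,z \right)} = 2$
$B = -63$ ($B = - 7 \left(-2 + 11\right) = \left(-7\right) 9 = -63$)
$Z = 2$
$\frac{B}{Z} + \frac{372}{p} = - \frac{63}{2} + \frac{372}{297} = \left(-63\right) \frac{1}{2} + 372 \cdot \frac{1}{297} = - \frac{63}{2} + \frac{124}{99} = - \frac{5989}{198}$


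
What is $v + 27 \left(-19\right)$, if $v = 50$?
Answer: $-463$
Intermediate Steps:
$v + 27 \left(-19\right) = 50 + 27 \left(-19\right) = 50 - 513 = -463$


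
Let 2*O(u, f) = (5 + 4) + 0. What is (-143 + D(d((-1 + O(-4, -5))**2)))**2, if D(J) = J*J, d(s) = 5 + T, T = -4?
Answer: 20164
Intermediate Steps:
O(u, f) = 9/2 (O(u, f) = ((5 + 4) + 0)/2 = (9 + 0)/2 = (1/2)*9 = 9/2)
d(s) = 1 (d(s) = 5 - 4 = 1)
D(J) = J**2
(-143 + D(d((-1 + O(-4, -5))**2)))**2 = (-143 + 1**2)**2 = (-143 + 1)**2 = (-142)**2 = 20164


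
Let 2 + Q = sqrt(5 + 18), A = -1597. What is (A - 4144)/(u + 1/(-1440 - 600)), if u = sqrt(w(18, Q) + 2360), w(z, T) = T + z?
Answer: 5741/(1/2040 - sqrt(2376 + sqrt(23))) ≈ -117.66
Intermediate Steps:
Q = -2 + sqrt(23) (Q = -2 + sqrt(5 + 18) = -2 + sqrt(23) ≈ 2.7958)
u = sqrt(2376 + sqrt(23)) (u = sqrt(((-2 + sqrt(23)) + 18) + 2360) = sqrt((16 + sqrt(23)) + 2360) = sqrt(2376 + sqrt(23)) ≈ 48.793)
(A - 4144)/(u + 1/(-1440 - 600)) = (-1597 - 4144)/(sqrt(2376 + sqrt(23)) + 1/(-1440 - 600)) = -5741/(sqrt(2376 + sqrt(23)) + 1/(-2040)) = -5741/(sqrt(2376 + sqrt(23)) - 1/2040) = -5741/(-1/2040 + sqrt(2376 + sqrt(23)))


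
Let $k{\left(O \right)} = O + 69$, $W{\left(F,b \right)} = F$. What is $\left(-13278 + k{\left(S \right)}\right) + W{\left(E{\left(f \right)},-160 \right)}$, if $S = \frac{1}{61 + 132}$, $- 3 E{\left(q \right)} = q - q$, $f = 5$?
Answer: $- \frac{2549336}{193} \approx -13209.0$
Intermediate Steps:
$E{\left(q \right)} = 0$ ($E{\left(q \right)} = - \frac{q - q}{3} = \left(- \frac{1}{3}\right) 0 = 0$)
$S = \frac{1}{193} \approx 0.0051813$
$k{\left(O \right)} = 69 + O$
$\left(-13278 + k{\left(S \right)}\right) + W{\left(E{\left(f \right)},-160 \right)} = \left(-13278 + \left(69 + \frac{1}{193}\right)\right) + 0 = \left(-13278 + \frac{13318}{193}\right) + 0 = - \frac{2549336}{193} + 0 = - \frac{2549336}{193}$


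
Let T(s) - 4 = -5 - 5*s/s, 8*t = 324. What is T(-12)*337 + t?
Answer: -3963/2 ≈ -1981.5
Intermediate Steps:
t = 81/2 (t = (1/8)*324 = 81/2 ≈ 40.500)
T(s) = -6 (T(s) = 4 + (-5 - 5*s/s) = 4 + (-5 - 5*1) = 4 + (-5 - 5) = 4 - 10 = -6)
T(-12)*337 + t = -6*337 + 81/2 = -2022 + 81/2 = -3963/2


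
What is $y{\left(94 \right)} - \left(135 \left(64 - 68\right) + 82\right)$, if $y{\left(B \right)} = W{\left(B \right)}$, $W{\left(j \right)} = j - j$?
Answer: $458$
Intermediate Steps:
$W{\left(j \right)} = 0$
$y{\left(B \right)} = 0$
$y{\left(94 \right)} - \left(135 \left(64 - 68\right) + 82\right) = 0 - \left(135 \left(64 - 68\right) + 82\right) = 0 - \left(135 \left(-4\right) + 82\right) = 0 - \left(-540 + 82\right) = 0 - -458 = 0 + 458 = 458$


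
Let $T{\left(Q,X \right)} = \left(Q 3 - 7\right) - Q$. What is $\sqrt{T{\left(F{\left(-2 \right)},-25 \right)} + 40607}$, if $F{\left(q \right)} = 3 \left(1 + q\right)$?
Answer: $\sqrt{40594} \approx 201.48$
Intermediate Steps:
$F{\left(q \right)} = 3 + 3 q$
$T{\left(Q,X \right)} = -7 + 2 Q$ ($T{\left(Q,X \right)} = \left(3 Q - 7\right) - Q = \left(-7 + 3 Q\right) - Q = -7 + 2 Q$)
$\sqrt{T{\left(F{\left(-2 \right)},-25 \right)} + 40607} = \sqrt{\left(-7 + 2 \left(3 + 3 \left(-2\right)\right)\right) + 40607} = \sqrt{\left(-7 + 2 \left(3 - 6\right)\right) + 40607} = \sqrt{\left(-7 + 2 \left(-3\right)\right) + 40607} = \sqrt{\left(-7 - 6\right) + 40607} = \sqrt{-13 + 40607} = \sqrt{40594}$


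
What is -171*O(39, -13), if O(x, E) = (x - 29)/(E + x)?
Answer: -855/13 ≈ -65.769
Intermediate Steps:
O(x, E) = (-29 + x)/(E + x)
-171*O(39, -13) = -171*(-29 + 39)/(-13 + 39) = -171*10/26 = -171*5/13 = -855/13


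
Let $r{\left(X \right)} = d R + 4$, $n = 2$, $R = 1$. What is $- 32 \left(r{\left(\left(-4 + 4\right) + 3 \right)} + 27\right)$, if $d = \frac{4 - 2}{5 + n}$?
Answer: $- \frac{7008}{7} \approx -1001.1$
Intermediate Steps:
$d = \frac{2}{7}$ ($d = \frac{4 - 2}{5 + 2} = \frac{2}{7} \approx 0.28571$)
$r{\left(X \right)} = \frac{30}{7}$ ($r{\left(X \right)} = \frac{2}{7} \cdot 1 + 4 = \frac{2}{7} + 4 = \frac{30}{7}$)
$- 32 \left(r{\left(\left(-4 + 4\right) + 3 \right)} + 27\right) = - 32 \left(\frac{30}{7} + 27\right) = \left(-32\right) \frac{219}{7} = - \frac{7008}{7}$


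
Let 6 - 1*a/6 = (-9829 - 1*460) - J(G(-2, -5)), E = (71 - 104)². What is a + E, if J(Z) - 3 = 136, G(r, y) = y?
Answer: 63693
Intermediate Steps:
J(Z) = 139 (J(Z) = 3 + 136 = 139)
E = 1089 (E = (-33)² = 1089)
a = 62604 (a = 36 - 6*((-9829 - 1*460) - 1*139) = 36 - 6*((-9829 - 460) - 139) = 36 - 6*(-10289 - 139) = 36 - 6*(-10428) = 36 + 62568 = 62604)
a + E = 62604 + 1089 = 63693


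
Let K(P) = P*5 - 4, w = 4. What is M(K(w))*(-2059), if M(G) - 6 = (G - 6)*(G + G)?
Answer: -671234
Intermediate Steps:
K(P) = -4 + 5*P (K(P) = 5*P - 4 = -4 + 5*P)
M(G) = 6 + 2*G*(-6 + G) (M(G) = 6 + (G - 6)*(G + G) = 6 + (-6 + G)*(2*G) = 6 + 2*G*(-6 + G))
M(K(w))*(-2059) = (6 - 12*(-4 + 5*4) + 2*(-4 + 5*4)²)*(-2059) = (6 - 12*(-4 + 20) + 2*(-4 + 20)²)*(-2059) = (6 - 12*16 + 2*16²)*(-2059) = (6 - 192 + 2*256)*(-2059) = (6 - 192 + 512)*(-2059) = 326*(-2059) = -671234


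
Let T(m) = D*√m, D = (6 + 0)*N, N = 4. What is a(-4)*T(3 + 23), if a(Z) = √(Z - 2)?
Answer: 48*I*√39 ≈ 299.76*I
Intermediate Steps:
D = 24 (D = (6 + 0)*4 = 6*4 = 24)
a(Z) = √(-2 + Z)
T(m) = 24*√m
a(-4)*T(3 + 23) = √(-2 - 4)*(24*√(3 + 23)) = √(-6)*(24*√26) = (I*√6)*(24*√26) = 48*I*√39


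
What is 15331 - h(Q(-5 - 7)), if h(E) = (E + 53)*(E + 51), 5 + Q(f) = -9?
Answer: 13888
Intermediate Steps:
Q(f) = -14 (Q(f) = -5 - 9 = -14)
h(E) = (51 + E)*(53 + E) (h(E) = (53 + E)*(51 + E) = (51 + E)*(53 + E))
15331 - h(Q(-5 - 7)) = 15331 - (2703 + (-14)² + 104*(-14)) = 15331 - (2703 + 196 - 1456) = 15331 - 1*1443 = 15331 - 1443 = 13888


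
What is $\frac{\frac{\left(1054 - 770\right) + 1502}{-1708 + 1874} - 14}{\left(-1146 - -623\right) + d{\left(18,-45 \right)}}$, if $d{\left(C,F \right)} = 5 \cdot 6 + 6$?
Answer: $\frac{269}{40421} \approx 0.006655$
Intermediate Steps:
$d{\left(C,F \right)} = 36$ ($d{\left(C,F \right)} = 30 + 6 = 36$)
$\frac{\frac{\left(1054 - 770\right) + 1502}{-1708 + 1874} - 14}{\left(-1146 - -623\right) + d{\left(18,-45 \right)}} = \frac{\frac{\left(1054 - 770\right) + 1502}{-1708 + 1874} - 14}{\left(-1146 - -623\right) + 36} = \frac{\frac{284 + 1502}{166} - 14}{\left(-1146 + 623\right) + 36} = \frac{1786 \cdot \frac{1}{166} - 14}{-523 + 36} = \frac{\frac{893}{83} - 14}{-487} = \left(- \frac{269}{83}\right) \left(- \frac{1}{487}\right) = \frac{269}{40421}$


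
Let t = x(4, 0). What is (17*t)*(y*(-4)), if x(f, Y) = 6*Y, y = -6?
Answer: 0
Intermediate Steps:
t = 0 (t = 6*0 = 0)
(17*t)*(y*(-4)) = (17*0)*(-6*(-4)) = 0*24 = 0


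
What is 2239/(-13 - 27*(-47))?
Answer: 2239/1256 ≈ 1.7826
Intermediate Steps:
2239/(-13 - 27*(-47)) = 2239/(-13 + 1269) = 2239/1256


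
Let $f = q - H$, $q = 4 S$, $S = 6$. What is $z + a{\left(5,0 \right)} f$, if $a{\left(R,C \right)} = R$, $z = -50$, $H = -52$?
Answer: $330$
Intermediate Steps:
$q = 24$ ($q = 4 \cdot 6 = 24$)
$f = 76$ ($f = 24 - -52 = 24 + 52 = 76$)
$z + a{\left(5,0 \right)} f = -50 + 5 \cdot 76 = -50 + 380 = 330$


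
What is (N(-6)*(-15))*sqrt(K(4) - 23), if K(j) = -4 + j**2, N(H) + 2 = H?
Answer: 120*I*sqrt(11) ≈ 398.0*I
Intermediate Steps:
N(H) = -2 + H
(N(-6)*(-15))*sqrt(K(4) - 23) = ((-2 - 6)*(-15))*sqrt((-4 + 4**2) - 23) = (-8*(-15))*sqrt((-4 + 16) - 23) = 120*sqrt(12 - 23) = 120*sqrt(-11) = 120*(I*sqrt(11)) = 120*I*sqrt(11)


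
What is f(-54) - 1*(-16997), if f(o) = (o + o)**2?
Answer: 28661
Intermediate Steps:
f(o) = 4*o**2 (f(o) = (2*o)**2 = 4*o**2)
f(-54) - 1*(-16997) = 4*(-54)**2 - 1*(-16997) = 4*2916 + 16997 = 11664 + 16997 = 28661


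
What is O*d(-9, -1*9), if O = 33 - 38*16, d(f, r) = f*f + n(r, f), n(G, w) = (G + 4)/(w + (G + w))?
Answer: -1260400/27 ≈ -46682.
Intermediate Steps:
n(G, w) = (4 + G)/(G + 2*w)
d(f, r) = f² + (4 + r)/(r + 2*f) (d(f, r) = f*f + (4 + r)/(r + 2*f) = f² + (4 + r)/(r + 2*f))
O = -575 (O = 33 - 608 = -575)
O*d(-9, -1*9) = -575*(4 - 1*9 + (-9)²*(-1*9 + 2*(-9)))/(-1*9 + 2*(-9)) = -575*(4 - 9 + 81*(-9 - 18))/(-9 - 18) = -575*(4 - 9 + 81*(-27))/(-27) = -(-575)*(4 - 9 - 2187)/27 = -(-575)*(-2192)/27 = -575*2192/27 = -1260400/27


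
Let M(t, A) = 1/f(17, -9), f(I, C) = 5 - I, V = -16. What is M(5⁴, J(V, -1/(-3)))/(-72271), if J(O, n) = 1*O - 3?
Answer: 1/867252 ≈ 1.1531e-6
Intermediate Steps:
J(O, n) = -3 + O (J(O, n) = O - 3 = -3 + O)
M(t, A) = -1/12 (M(t, A) = 1/(5 - 1*17) = 1/(5 - 17) = 1/(-12) = -1/12)
M(5⁴, J(V, -1/(-3)))/(-72271) = -1/12/(-72271) = -1/12*(-1/72271) = 1/867252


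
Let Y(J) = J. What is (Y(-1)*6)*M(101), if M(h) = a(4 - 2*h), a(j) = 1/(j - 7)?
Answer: 6/205 ≈ 0.029268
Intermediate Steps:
a(j) = 1/(-7 + j)
M(h) = 1/(-3 - 2*h) (M(h) = 1/(-7 + (4 - 2*h)) = 1/(-3 - 2*h))
(Y(-1)*6)*M(101) = (-1*6)*(-1/(3 + 2*101)) = -(-6)/(3 + 202) = -(-6)/205 = -6*(-1/205) = 6/205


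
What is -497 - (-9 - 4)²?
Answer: -666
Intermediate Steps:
-497 - (-9 - 4)² = -497 - 1*(-13)² = -497 - 1*169 = -497 - 169 = -666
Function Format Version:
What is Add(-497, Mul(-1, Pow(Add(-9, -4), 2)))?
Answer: -666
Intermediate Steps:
Add(-497, Mul(-1, Pow(Add(-9, -4), 2))) = Add(-497, Mul(-1, Pow(-13, 2))) = Add(-497, Mul(-1, 169)) = Add(-497, -169) = -666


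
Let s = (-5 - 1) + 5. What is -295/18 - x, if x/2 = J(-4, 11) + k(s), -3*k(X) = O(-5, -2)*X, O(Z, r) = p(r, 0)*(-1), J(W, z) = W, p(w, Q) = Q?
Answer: -151/18 ≈ -8.3889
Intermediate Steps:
O(Z, r) = 0 (O(Z, r) = 0*(-1) = 0)
s = -1 (s = -6 + 5 = -1)
k(X) = 0 (k(X) = -0*X = -⅓*0 = 0)
x = -8 (x = 2*(-4 + 0) = 2*(-4) = -8)
-295/18 - x = -295/18 - 1*(-8) = -295*1/18 + 8 = -295/18 + 8 = -151/18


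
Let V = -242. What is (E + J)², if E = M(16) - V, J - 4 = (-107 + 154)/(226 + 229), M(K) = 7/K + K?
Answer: 3653056222209/52998400 ≈ 68928.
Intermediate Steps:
M(K) = K + 7/K
J = 1867/455 (J = 4 + (-107 + 154)/(226 + 229) = 4 + 47/455 = 1867/455 ≈ 4.1033)
E = 4135/16 (E = (16 + 7/16) - 1*(-242) = (16 + 7*(1/16)) + 242 = (16 + 7/16) + 242 = 263/16 + 242 = 4135/16 ≈ 258.44)
(E + J)² = (4135/16 + 1867/455)² = (1911297/7280)² = 3653056222209/52998400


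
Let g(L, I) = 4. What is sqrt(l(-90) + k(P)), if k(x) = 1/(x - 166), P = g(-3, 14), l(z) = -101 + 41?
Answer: I*sqrt(19442)/18 ≈ 7.7464*I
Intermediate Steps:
l(z) = -60
P = 4
k(x) = 1/(-166 + x)
sqrt(l(-90) + k(P)) = sqrt(-60 + 1/(-166 + 4)) = sqrt(-60 + 1/(-162)) = sqrt(-60 - 1/162) = sqrt(-9721/162) = I*sqrt(19442)/18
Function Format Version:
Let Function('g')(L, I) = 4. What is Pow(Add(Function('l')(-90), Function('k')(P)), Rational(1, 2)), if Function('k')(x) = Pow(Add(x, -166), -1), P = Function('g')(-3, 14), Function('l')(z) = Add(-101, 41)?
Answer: Mul(Rational(1, 18), I, Pow(19442, Rational(1, 2))) ≈ Mul(7.7464, I)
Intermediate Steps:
Function('l')(z) = -60
P = 4
Function('k')(x) = Pow(Add(-166, x), -1)
Pow(Add(Function('l')(-90), Function('k')(P)), Rational(1, 2)) = Pow(Add(-60, Pow(Add(-166, 4), -1)), Rational(1, 2)) = Pow(Add(-60, Pow(-162, -1)), Rational(1, 2)) = Pow(Add(-60, Rational(-1, 162)), Rational(1, 2)) = Pow(Rational(-9721, 162), Rational(1, 2)) = Mul(Rational(1, 18), I, Pow(19442, Rational(1, 2)))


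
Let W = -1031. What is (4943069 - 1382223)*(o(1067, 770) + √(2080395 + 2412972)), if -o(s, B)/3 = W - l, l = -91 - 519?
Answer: 4497348498 + 202968222*√1383 ≈ 1.2045e+10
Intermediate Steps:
l = -610
o(s, B) = 1263 (o(s, B) = -3*(-1031 - 1*(-610)) = -3*(-1031 + 610) = -3*(-421) = 1263)
(4943069 - 1382223)*(o(1067, 770) + √(2080395 + 2412972)) = (4943069 - 1382223)*(1263 + √(2080395 + 2412972)) = 3560846*(1263 + √4493367) = 3560846*(1263 + 57*√1383) = 4497348498 + 202968222*√1383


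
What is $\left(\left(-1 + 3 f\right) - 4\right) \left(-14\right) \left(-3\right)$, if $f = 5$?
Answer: $420$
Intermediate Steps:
$\left(\left(-1 + 3 f\right) - 4\right) \left(-14\right) \left(-3\right) = \left(\left(-1 + 3 \cdot 5\right) - 4\right) \left(-14\right) \left(-3\right) = \left(\left(-1 + 15\right) - 4\right) \left(-14\right) \left(-3\right) = \left(14 - 4\right) \left(-14\right) \left(-3\right) = 10 \left(-14\right) \left(-3\right) = \left(-140\right) \left(-3\right) = 420$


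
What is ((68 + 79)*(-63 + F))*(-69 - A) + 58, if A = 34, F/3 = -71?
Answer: 4178974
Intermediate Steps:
F = -213 (F = 3*(-71) = -213)
((68 + 79)*(-63 + F))*(-69 - A) + 58 = ((68 + 79)*(-63 - 213))*(-69 - 1*34) + 58 = (147*(-276))*(-69 - 34) + 58 = -40572*(-103) + 58 = 4178916 + 58 = 4178974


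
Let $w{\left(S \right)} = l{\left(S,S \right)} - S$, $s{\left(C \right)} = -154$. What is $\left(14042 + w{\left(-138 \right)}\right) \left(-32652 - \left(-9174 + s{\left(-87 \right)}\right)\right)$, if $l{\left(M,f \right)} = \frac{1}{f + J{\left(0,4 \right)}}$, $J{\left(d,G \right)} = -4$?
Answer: $- \frac{23482125058}{71} \approx -3.3073 \cdot 10^{8}$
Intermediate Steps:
$l{\left(M,f \right)} = \frac{1}{-4 + f}$ ($l{\left(M,f \right)} = \frac{1}{f - 4} = \frac{1}{-4 + f}$)
$w{\left(S \right)} = \frac{1}{-4 + S} - S$
$\left(14042 + w{\left(-138 \right)}\right) \left(-32652 - \left(-9174 + s{\left(-87 \right)}\right)\right) = \left(14042 + \frac{1 - - 138 \left(-4 - 138\right)}{-4 - 138}\right) \left(-32652 + \left(66 \cdot 139 - -154\right)\right) = \left(14042 + \frac{1 - \left(-138\right) \left(-142\right)}{-142}\right) \left(-32652 + \left(9174 + 154\right)\right) = \left(14042 - \frac{1 - 19596}{142}\right) \left(-32652 + 9328\right) = \left(14042 - - \frac{19595}{142}\right) \left(-23324\right) = \left(14042 + \frac{19595}{142}\right) \left(-23324\right) = \frac{2013559}{142} \left(-23324\right) = - \frac{23482125058}{71}$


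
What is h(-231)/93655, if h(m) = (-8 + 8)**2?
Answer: 0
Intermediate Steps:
h(m) = 0 (h(m) = 0**2 = 0)
h(-231)/93655 = 0/93655 = 0*(1/93655) = 0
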